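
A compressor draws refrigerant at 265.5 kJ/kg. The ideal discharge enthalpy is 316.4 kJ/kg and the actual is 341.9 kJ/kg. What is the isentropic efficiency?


dh_ideal = 316.4 - 265.5 = 50.9 kJ/kg
dh_actual = 341.9 - 265.5 = 76.4 kJ/kg
eta_s = dh_ideal / dh_actual = 50.9 / 76.4
eta_s = 0.6662

0.6662


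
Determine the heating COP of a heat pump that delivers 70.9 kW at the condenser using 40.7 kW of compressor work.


COP_hp = Q_cond / W
COP_hp = 70.9 / 40.7
COP_hp = 1.742

1.742


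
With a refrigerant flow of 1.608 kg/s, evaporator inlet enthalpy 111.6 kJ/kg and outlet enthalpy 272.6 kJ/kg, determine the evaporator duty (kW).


dh = 272.6 - 111.6 = 161.0 kJ/kg
Q_evap = m_dot * dh = 1.608 * 161.0
Q_evap = 258.89 kW

258.89


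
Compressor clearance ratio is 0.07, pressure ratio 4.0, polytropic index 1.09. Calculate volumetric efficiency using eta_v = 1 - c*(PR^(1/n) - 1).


PR^(1/n) = 4.0^(1/1.09) = 3.56737378
eta_v = 1 - 0.07 * (3.56737378 - 1)
eta_v = 0.8203

0.8203


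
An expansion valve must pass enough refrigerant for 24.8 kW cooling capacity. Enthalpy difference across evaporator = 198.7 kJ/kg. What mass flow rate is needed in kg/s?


m_dot = Q / dh
m_dot = 24.8 / 198.7
m_dot = 0.1248 kg/s

0.1248


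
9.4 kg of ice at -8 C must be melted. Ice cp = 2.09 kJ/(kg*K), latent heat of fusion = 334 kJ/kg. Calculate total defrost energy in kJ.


Sensible heat = cp * dT = 2.09 * 8 = 16.72 kJ/kg
Total per kg = 16.72 + 334 = 350.72 kJ/kg
Q = m * total = 9.4 * 350.72
Q = 3296.8 kJ

3296.8


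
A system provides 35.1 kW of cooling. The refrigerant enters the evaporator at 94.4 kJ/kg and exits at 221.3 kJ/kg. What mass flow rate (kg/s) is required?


dh = 221.3 - 94.4 = 126.9 kJ/kg
m_dot = Q / dh = 35.1 / 126.9 = 0.2766 kg/s

0.2766


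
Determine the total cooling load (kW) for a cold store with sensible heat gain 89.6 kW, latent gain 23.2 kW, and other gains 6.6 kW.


Q_total = Q_s + Q_l + Q_misc
Q_total = 89.6 + 23.2 + 6.6
Q_total = 119.4 kW

119.4


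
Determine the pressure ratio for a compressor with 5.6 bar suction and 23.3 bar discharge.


PR = P_high / P_low
PR = 23.3 / 5.6
PR = 4.161

4.161


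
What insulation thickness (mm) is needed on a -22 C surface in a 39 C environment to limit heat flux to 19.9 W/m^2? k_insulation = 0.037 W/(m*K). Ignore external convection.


dT = 39 - (-22) = 61 K
thickness = k * dT / q_max * 1000
thickness = 0.037 * 61 / 19.9 * 1000
thickness = 113.4 mm

113.4


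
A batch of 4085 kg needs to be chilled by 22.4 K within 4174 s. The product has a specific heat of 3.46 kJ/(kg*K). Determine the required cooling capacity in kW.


Q = m * cp * dT / t
Q = 4085 * 3.46 * 22.4 / 4174
Q = 75.851 kW

75.851


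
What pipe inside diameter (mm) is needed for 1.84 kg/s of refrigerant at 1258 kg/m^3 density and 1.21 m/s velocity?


A = m_dot / (rho * v) = 1.84 / (1258 * 1.21) = 0.001208792653 m^2
d = sqrt(4*A/pi) * 1000
d = 39.2 mm

39.2


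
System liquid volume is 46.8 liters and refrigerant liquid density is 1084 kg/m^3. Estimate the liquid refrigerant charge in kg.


Charge = V * rho / 1000
Charge = 46.8 * 1084 / 1000
Charge = 50.73 kg

50.73


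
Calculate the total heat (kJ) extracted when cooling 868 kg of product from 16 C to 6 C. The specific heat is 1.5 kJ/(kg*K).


dT = 16 - (6) = 10 K
Q = m * cp * dT = 868 * 1.5 * 10
Q = 13020 kJ

13020


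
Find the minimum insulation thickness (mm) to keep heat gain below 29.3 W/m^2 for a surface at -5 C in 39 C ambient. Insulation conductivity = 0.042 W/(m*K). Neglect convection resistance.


dT = 39 - (-5) = 44 K
thickness = k * dT / q_max * 1000
thickness = 0.042 * 44 / 29.3 * 1000
thickness = 63.1 mm

63.1


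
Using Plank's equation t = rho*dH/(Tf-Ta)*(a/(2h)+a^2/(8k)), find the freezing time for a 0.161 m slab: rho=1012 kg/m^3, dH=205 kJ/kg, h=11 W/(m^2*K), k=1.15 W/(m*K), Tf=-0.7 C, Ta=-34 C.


dT = -0.7 - (-34) = 33.3 K
term1 = a/(2h) = 0.161/(2*11) = 0.007318181818
term2 = a^2/(8k) = 0.161^2/(8*1.15) = 0.0028175
t = rho*dH*1000/dT * (term1 + term2)
t = 1012*205*1000/33.3 * (0.007318181818 + 0.0028175)
t = 63146 s

63146


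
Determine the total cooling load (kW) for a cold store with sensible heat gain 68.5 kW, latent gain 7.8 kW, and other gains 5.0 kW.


Q_total = Q_s + Q_l + Q_misc
Q_total = 68.5 + 7.8 + 5.0
Q_total = 81.3 kW

81.3


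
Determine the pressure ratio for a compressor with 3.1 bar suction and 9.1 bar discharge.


PR = P_high / P_low
PR = 9.1 / 3.1
PR = 2.935

2.935


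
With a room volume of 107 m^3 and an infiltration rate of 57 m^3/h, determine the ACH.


ACH = flow / volume
ACH = 57 / 107
ACH = 0.533

0.533


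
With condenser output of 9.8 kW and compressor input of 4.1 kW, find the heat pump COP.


COP_hp = Q_cond / W
COP_hp = 9.8 / 4.1
COP_hp = 2.39

2.39


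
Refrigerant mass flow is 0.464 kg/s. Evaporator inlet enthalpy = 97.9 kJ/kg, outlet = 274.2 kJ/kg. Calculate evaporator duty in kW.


dh = 274.2 - 97.9 = 176.3 kJ/kg
Q_evap = m_dot * dh = 0.464 * 176.3
Q_evap = 81.8 kW

81.8


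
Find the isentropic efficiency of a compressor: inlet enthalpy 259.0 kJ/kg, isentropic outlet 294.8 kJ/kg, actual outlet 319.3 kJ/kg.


dh_ideal = 294.8 - 259.0 = 35.8 kJ/kg
dh_actual = 319.3 - 259.0 = 60.3 kJ/kg
eta_s = dh_ideal / dh_actual = 35.8 / 60.3
eta_s = 0.5937

0.5937


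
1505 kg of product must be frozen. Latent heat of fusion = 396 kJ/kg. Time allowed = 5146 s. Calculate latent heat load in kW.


Q_lat = m * h_fg / t
Q_lat = 1505 * 396 / 5146
Q_lat = 115.81 kW

115.81


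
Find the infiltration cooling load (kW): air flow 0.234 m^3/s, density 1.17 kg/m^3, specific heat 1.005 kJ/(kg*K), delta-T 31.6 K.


Q = V_dot * rho * cp * dT
Q = 0.234 * 1.17 * 1.005 * 31.6
Q = 8.695 kW

8.695


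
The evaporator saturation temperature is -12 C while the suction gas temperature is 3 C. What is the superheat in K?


Superheat = T_suction - T_evap
Superheat = 3 - (-12)
Superheat = 15 K

15


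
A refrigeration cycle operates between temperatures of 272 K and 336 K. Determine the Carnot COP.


dT = 336 - 272 = 64 K
COP_carnot = T_cold / dT = 272 / 64
COP_carnot = 4.25

4.25


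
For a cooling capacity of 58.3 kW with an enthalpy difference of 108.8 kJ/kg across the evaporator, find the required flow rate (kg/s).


m_dot = Q / dh
m_dot = 58.3 / 108.8
m_dot = 0.5358 kg/s

0.5358


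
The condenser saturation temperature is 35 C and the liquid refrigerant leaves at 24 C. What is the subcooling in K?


Subcooling = T_cond - T_liquid
Subcooling = 35 - 24
Subcooling = 11 K

11


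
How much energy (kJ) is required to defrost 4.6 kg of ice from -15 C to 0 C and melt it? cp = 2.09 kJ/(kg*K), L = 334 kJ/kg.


Sensible heat = cp * dT = 2.09 * 15 = 31.35 kJ/kg
Total per kg = 31.35 + 334 = 365.35 kJ/kg
Q = m * total = 4.6 * 365.35
Q = 1680.6 kJ

1680.6


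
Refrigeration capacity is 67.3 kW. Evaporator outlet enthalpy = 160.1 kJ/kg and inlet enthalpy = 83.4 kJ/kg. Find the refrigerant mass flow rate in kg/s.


dh = 160.1 - 83.4 = 76.7 kJ/kg
m_dot = Q / dh = 67.3 / 76.7 = 0.8774 kg/s

0.8774


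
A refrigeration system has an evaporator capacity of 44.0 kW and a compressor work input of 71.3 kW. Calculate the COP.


COP = Q_evap / W
COP = 44.0 / 71.3
COP = 0.617

0.617


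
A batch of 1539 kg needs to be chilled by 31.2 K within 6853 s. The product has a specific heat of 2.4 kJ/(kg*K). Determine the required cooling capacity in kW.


Q = m * cp * dT / t
Q = 1539 * 2.4 * 31.2 / 6853
Q = 16.816 kW

16.816


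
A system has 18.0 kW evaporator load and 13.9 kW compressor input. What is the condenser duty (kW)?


Q_cond = Q_evap + W
Q_cond = 18.0 + 13.9
Q_cond = 31.9 kW

31.9


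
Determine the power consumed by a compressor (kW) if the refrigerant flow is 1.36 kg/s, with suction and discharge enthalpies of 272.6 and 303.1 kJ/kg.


dh = 303.1 - 272.6 = 30.5 kJ/kg
W = m_dot * dh = 1.36 * 30.5 = 41.48 kW

41.48


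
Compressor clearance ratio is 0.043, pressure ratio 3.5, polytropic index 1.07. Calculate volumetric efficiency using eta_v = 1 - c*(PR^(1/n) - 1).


PR^(1/n) = 3.5^(1/1.07) = 3.22459226
eta_v = 1 - 0.043 * (3.22459226 - 1)
eta_v = 0.9043

0.9043


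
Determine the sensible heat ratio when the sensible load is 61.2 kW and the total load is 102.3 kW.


SHR = Q_sensible / Q_total
SHR = 61.2 / 102.3
SHR = 0.598

0.598


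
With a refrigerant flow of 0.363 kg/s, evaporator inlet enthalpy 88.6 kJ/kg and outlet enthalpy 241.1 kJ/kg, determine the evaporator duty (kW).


dh = 241.1 - 88.6 = 152.5 kJ/kg
Q_evap = m_dot * dh = 0.363 * 152.5
Q_evap = 55.36 kW

55.36


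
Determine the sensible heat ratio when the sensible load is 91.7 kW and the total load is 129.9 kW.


SHR = Q_sensible / Q_total
SHR = 91.7 / 129.9
SHR = 0.706

0.706


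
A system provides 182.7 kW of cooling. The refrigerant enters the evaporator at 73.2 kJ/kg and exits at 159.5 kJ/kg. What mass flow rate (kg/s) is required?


dh = 159.5 - 73.2 = 86.3 kJ/kg
m_dot = Q / dh = 182.7 / 86.3 = 2.117 kg/s

2.117


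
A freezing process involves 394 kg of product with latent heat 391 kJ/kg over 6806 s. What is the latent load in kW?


Q_lat = m * h_fg / t
Q_lat = 394 * 391 / 6806
Q_lat = 22.64 kW

22.64


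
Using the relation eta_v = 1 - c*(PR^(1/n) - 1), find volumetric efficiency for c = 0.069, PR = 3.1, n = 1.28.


PR^(1/n) = 3.1^(1/1.28) = 2.42033969
eta_v = 1 - 0.069 * (2.42033969 - 1)
eta_v = 0.902

0.902


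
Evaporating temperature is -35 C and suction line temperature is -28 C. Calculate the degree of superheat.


Superheat = T_suction - T_evap
Superheat = -28 - (-35)
Superheat = 7 K

7


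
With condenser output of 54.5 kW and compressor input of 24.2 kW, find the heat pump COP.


COP_hp = Q_cond / W
COP_hp = 54.5 / 24.2
COP_hp = 2.252

2.252


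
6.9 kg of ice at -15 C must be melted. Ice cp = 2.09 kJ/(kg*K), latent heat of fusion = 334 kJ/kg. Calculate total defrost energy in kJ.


Sensible heat = cp * dT = 2.09 * 15 = 31.35 kJ/kg
Total per kg = 31.35 + 334 = 365.35 kJ/kg
Q = m * total = 6.9 * 365.35
Q = 2520.9 kJ

2520.9


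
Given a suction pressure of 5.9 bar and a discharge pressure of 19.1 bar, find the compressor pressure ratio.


PR = P_high / P_low
PR = 19.1 / 5.9
PR = 3.237

3.237


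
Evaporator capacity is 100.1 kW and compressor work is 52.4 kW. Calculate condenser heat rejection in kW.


Q_cond = Q_evap + W
Q_cond = 100.1 + 52.4
Q_cond = 152.5 kW

152.5


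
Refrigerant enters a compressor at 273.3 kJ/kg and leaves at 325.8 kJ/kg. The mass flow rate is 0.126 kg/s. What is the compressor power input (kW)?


dh = 325.8 - 273.3 = 52.5 kJ/kg
W = m_dot * dh = 0.126 * 52.5 = 6.62 kW

6.62


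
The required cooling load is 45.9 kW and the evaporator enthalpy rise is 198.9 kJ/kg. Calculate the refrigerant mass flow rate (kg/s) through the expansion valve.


m_dot = Q / dh
m_dot = 45.9 / 198.9
m_dot = 0.2308 kg/s

0.2308


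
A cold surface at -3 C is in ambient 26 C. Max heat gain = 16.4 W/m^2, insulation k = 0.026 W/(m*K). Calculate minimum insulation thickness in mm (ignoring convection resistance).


dT = 26 - (-3) = 29 K
thickness = k * dT / q_max * 1000
thickness = 0.026 * 29 / 16.4 * 1000
thickness = 46.0 mm

46.0


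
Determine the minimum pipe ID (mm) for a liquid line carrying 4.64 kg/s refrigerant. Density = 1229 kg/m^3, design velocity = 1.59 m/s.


A = m_dot / (rho * v) = 4.64 / (1229 * 1.59) = 0.002374482501 m^2
d = sqrt(4*A/pi) * 1000
d = 55.0 mm

55.0


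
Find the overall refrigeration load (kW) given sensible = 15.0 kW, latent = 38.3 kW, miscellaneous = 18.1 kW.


Q_total = Q_s + Q_l + Q_misc
Q_total = 15.0 + 38.3 + 18.1
Q_total = 71.4 kW

71.4


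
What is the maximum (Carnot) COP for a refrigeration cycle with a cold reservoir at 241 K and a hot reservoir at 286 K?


dT = 286 - 241 = 45 K
COP_carnot = T_cold / dT = 241 / 45
COP_carnot = 5.356

5.356


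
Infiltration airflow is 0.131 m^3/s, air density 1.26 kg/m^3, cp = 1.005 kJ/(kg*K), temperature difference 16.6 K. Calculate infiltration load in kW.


Q = V_dot * rho * cp * dT
Q = 0.131 * 1.26 * 1.005 * 16.6
Q = 2.754 kW

2.754


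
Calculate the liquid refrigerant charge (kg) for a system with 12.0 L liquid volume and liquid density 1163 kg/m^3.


Charge = V * rho / 1000
Charge = 12.0 * 1163 / 1000
Charge = 13.96 kg

13.96


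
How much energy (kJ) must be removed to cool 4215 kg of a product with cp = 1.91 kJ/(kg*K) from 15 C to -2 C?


dT = 15 - (-2) = 17 K
Q = m * cp * dT = 4215 * 1.91 * 17
Q = 136861 kJ

136861


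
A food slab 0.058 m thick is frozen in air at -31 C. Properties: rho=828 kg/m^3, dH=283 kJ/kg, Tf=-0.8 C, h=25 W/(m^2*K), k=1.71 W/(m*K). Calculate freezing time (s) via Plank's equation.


dT = -0.8 - (-31) = 30.2 K
term1 = a/(2h) = 0.058/(2*25) = 0.00116
term2 = a^2/(8k) = 0.058^2/(8*1.71) = 0.0002459064327
t = rho*dH*1000/dT * (term1 + term2)
t = 828*283*1000/30.2 * (0.00116 + 0.0002459064327)
t = 10909 s

10909


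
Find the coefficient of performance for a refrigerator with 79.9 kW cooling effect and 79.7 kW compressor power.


COP = Q_evap / W
COP = 79.9 / 79.7
COP = 1.003

1.003


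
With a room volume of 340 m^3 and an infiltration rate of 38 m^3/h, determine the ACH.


ACH = flow / volume
ACH = 38 / 340
ACH = 0.112

0.112


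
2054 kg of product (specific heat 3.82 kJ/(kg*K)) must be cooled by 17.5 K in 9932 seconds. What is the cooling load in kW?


Q = m * cp * dT / t
Q = 2054 * 3.82 * 17.5 / 9932
Q = 13.825 kW

13.825


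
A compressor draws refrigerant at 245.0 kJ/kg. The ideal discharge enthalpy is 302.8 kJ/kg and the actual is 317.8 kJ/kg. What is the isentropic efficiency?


dh_ideal = 302.8 - 245.0 = 57.8 kJ/kg
dh_actual = 317.8 - 245.0 = 72.8 kJ/kg
eta_s = dh_ideal / dh_actual = 57.8 / 72.8
eta_s = 0.794

0.794


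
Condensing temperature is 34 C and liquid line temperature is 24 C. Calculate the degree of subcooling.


Subcooling = T_cond - T_liquid
Subcooling = 34 - 24
Subcooling = 10 K

10


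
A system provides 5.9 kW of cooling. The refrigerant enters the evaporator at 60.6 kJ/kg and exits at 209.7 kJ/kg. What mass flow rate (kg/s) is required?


dh = 209.7 - 60.6 = 149.1 kJ/kg
m_dot = Q / dh = 5.9 / 149.1 = 0.0396 kg/s

0.0396


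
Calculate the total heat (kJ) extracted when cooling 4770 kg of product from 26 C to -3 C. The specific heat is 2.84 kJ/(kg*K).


dT = 26 - (-3) = 29 K
Q = m * cp * dT = 4770 * 2.84 * 29
Q = 392857 kJ

392857


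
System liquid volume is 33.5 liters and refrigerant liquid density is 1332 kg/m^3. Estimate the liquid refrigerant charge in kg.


Charge = V * rho / 1000
Charge = 33.5 * 1332 / 1000
Charge = 44.62 kg

44.62


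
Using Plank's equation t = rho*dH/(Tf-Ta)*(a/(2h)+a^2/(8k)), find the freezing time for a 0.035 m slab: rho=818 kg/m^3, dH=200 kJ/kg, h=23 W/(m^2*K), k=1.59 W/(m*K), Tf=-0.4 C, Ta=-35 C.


dT = -0.4 - (-35) = 34.6 K
term1 = a/(2h) = 0.035/(2*23) = 0.0007608695652
term2 = a^2/(8k) = 0.035^2/(8*1.59) = 0.00009630503145
t = rho*dH*1000/dT * (term1 + term2)
t = 818*200*1000/34.6 * (0.0007608695652 + 0.00009630503145)
t = 4053 s

4053


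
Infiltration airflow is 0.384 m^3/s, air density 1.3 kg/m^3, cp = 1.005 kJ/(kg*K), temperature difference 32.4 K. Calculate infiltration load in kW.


Q = V_dot * rho * cp * dT
Q = 0.384 * 1.3 * 1.005 * 32.4
Q = 16.255 kW

16.255


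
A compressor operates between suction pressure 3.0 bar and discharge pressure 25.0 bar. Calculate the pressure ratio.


PR = P_high / P_low
PR = 25.0 / 3.0
PR = 8.333

8.333


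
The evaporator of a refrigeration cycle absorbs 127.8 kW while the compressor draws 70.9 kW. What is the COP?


COP = Q_evap / W
COP = 127.8 / 70.9
COP = 1.803

1.803


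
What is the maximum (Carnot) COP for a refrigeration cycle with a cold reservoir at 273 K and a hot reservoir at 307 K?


dT = 307 - 273 = 34 K
COP_carnot = T_cold / dT = 273 / 34
COP_carnot = 8.029

8.029


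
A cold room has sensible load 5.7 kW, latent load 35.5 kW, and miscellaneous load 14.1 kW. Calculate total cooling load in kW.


Q_total = Q_s + Q_l + Q_misc
Q_total = 5.7 + 35.5 + 14.1
Q_total = 55.3 kW

55.3


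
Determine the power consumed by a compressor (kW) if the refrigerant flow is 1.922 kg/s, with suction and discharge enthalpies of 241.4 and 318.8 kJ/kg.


dh = 318.8 - 241.4 = 77.4 kJ/kg
W = m_dot * dh = 1.922 * 77.4 = 148.76 kW

148.76


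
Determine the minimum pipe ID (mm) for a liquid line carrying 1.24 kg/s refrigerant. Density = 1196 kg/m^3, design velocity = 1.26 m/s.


A = m_dot / (rho * v) = 1.24 / (1196 * 1.26) = 0.0008228486489 m^2
d = sqrt(4*A/pi) * 1000
d = 32.4 mm

32.4


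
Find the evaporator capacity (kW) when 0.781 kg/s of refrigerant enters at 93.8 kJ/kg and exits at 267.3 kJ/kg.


dh = 267.3 - 93.8 = 173.5 kJ/kg
Q_evap = m_dot * dh = 0.781 * 173.5
Q_evap = 135.5 kW

135.5


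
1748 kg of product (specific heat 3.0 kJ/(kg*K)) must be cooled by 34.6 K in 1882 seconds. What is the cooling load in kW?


Q = m * cp * dT / t
Q = 1748 * 3.0 * 34.6 / 1882
Q = 96.409 kW

96.409


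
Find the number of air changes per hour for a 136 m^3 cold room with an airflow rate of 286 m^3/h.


ACH = flow / volume
ACH = 286 / 136
ACH = 2.103

2.103


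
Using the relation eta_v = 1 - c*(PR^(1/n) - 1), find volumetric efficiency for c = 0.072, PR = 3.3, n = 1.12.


PR^(1/n) = 3.3^(1/1.12) = 2.90374767
eta_v = 1 - 0.072 * (2.90374767 - 1)
eta_v = 0.8629

0.8629


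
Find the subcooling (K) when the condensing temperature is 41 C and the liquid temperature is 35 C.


Subcooling = T_cond - T_liquid
Subcooling = 41 - 35
Subcooling = 6 K

6


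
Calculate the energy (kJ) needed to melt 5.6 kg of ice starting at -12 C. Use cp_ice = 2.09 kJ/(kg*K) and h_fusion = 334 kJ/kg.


Sensible heat = cp * dT = 2.09 * 12 = 25.08 kJ/kg
Total per kg = 25.08 + 334 = 359.08 kJ/kg
Q = m * total = 5.6 * 359.08
Q = 2010.8 kJ

2010.8


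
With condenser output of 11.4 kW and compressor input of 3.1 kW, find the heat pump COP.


COP_hp = Q_cond / W
COP_hp = 11.4 / 3.1
COP_hp = 3.677

3.677


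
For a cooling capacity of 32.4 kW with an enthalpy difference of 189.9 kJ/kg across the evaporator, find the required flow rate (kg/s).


m_dot = Q / dh
m_dot = 32.4 / 189.9
m_dot = 0.1706 kg/s

0.1706


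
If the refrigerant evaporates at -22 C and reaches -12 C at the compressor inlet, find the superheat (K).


Superheat = T_suction - T_evap
Superheat = -12 - (-22)
Superheat = 10 K

10


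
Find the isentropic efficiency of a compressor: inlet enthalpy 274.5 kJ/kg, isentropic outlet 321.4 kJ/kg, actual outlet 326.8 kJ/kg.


dh_ideal = 321.4 - 274.5 = 46.9 kJ/kg
dh_actual = 326.8 - 274.5 = 52.3 kJ/kg
eta_s = dh_ideal / dh_actual = 46.9 / 52.3
eta_s = 0.8967

0.8967


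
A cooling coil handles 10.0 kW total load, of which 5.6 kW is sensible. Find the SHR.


SHR = Q_sensible / Q_total
SHR = 5.6 / 10.0
SHR = 0.56

0.56


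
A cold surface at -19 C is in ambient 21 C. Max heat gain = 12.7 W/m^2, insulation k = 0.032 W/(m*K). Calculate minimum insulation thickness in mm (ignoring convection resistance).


dT = 21 - (-19) = 40 K
thickness = k * dT / q_max * 1000
thickness = 0.032 * 40 / 12.7 * 1000
thickness = 100.8 mm

100.8


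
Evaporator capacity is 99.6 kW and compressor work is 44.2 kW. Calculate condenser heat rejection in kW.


Q_cond = Q_evap + W
Q_cond = 99.6 + 44.2
Q_cond = 143.8 kW

143.8


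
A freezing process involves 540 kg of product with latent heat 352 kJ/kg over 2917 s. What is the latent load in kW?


Q_lat = m * h_fg / t
Q_lat = 540 * 352 / 2917
Q_lat = 65.16 kW

65.16


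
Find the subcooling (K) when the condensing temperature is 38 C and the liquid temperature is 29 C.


Subcooling = T_cond - T_liquid
Subcooling = 38 - 29
Subcooling = 9 K

9


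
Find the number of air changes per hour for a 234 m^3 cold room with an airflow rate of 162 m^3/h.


ACH = flow / volume
ACH = 162 / 234
ACH = 0.692

0.692


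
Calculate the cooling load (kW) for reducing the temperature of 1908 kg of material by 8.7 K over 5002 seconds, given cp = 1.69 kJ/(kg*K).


Q = m * cp * dT / t
Q = 1908 * 1.69 * 8.7 / 5002
Q = 5.608 kW

5.608


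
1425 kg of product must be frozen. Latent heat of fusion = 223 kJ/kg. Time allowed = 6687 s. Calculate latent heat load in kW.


Q_lat = m * h_fg / t
Q_lat = 1425 * 223 / 6687
Q_lat = 47.52 kW

47.52


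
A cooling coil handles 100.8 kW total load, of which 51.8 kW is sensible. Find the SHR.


SHR = Q_sensible / Q_total
SHR = 51.8 / 100.8
SHR = 0.514

0.514


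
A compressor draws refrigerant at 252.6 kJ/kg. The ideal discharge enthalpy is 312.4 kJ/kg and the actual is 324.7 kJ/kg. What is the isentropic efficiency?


dh_ideal = 312.4 - 252.6 = 59.8 kJ/kg
dh_actual = 324.7 - 252.6 = 72.1 kJ/kg
eta_s = dh_ideal / dh_actual = 59.8 / 72.1
eta_s = 0.8294

0.8294


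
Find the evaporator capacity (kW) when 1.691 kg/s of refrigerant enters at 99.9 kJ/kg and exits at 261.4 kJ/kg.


dh = 261.4 - 99.9 = 161.5 kJ/kg
Q_evap = m_dot * dh = 1.691 * 161.5
Q_evap = 273.1 kW

273.1


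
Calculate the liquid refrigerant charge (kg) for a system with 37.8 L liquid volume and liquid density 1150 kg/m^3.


Charge = V * rho / 1000
Charge = 37.8 * 1150 / 1000
Charge = 43.47 kg

43.47


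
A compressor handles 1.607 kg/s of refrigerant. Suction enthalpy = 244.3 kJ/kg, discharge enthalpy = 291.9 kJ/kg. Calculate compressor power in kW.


dh = 291.9 - 244.3 = 47.6 kJ/kg
W = m_dot * dh = 1.607 * 47.6 = 76.49 kW

76.49


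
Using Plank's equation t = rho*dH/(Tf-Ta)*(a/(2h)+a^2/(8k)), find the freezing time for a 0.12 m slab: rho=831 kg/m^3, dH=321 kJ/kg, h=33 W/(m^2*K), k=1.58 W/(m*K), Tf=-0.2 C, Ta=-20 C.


dT = -0.2 - (-20) = 19.8 K
term1 = a/(2h) = 0.12/(2*33) = 0.001818181818
term2 = a^2/(8k) = 0.12^2/(8*1.58) = 0.001139240506
t = rho*dH*1000/dT * (term1 + term2)
t = 831*321*1000/19.8 * (0.001818181818 + 0.001139240506)
t = 39843 s

39843


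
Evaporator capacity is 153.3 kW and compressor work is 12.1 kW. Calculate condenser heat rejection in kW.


Q_cond = Q_evap + W
Q_cond = 153.3 + 12.1
Q_cond = 165.4 kW

165.4


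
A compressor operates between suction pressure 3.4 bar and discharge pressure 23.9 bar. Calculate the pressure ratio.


PR = P_high / P_low
PR = 23.9 / 3.4
PR = 7.029

7.029


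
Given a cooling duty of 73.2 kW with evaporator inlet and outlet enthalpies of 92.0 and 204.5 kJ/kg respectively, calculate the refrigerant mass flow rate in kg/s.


dh = 204.5 - 92.0 = 112.5 kJ/kg
m_dot = Q / dh = 73.2 / 112.5 = 0.6507 kg/s

0.6507


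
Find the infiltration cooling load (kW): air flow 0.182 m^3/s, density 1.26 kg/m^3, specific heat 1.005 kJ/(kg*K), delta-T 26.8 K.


Q = V_dot * rho * cp * dT
Q = 0.182 * 1.26 * 1.005 * 26.8
Q = 6.177 kW

6.177


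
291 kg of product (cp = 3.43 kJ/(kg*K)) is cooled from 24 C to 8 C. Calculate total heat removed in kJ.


dT = 24 - (8) = 16 K
Q = m * cp * dT = 291 * 3.43 * 16
Q = 15970 kJ

15970


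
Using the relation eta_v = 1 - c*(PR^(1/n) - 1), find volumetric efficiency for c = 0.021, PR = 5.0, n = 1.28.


PR^(1/n) = 5.0^(1/1.28) = 3.51617366
eta_v = 1 - 0.021 * (3.51617366 - 1)
eta_v = 0.9472

0.9472


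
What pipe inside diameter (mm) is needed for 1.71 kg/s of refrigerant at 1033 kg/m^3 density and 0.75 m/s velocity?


A = m_dot / (rho * v) = 1.71 / (1033 * 0.75) = 0.002207163601 m^2
d = sqrt(4*A/pi) * 1000
d = 53.0 mm

53.0


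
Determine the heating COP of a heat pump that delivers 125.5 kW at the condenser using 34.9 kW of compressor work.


COP_hp = Q_cond / W
COP_hp = 125.5 / 34.9
COP_hp = 3.596

3.596


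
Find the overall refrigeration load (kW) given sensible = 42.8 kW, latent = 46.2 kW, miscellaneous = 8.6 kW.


Q_total = Q_s + Q_l + Q_misc
Q_total = 42.8 + 46.2 + 8.6
Q_total = 97.6 kW

97.6


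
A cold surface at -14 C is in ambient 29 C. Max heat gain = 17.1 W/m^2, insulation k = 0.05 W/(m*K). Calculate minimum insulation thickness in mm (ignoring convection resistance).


dT = 29 - (-14) = 43 K
thickness = k * dT / q_max * 1000
thickness = 0.05 * 43 / 17.1 * 1000
thickness = 125.7 mm

125.7


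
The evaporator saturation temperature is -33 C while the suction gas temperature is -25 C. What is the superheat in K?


Superheat = T_suction - T_evap
Superheat = -25 - (-33)
Superheat = 8 K

8


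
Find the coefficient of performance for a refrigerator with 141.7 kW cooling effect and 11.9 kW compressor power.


COP = Q_evap / W
COP = 141.7 / 11.9
COP = 11.908

11.908


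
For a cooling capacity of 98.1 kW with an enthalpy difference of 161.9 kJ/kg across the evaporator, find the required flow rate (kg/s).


m_dot = Q / dh
m_dot = 98.1 / 161.9
m_dot = 0.6059 kg/s

0.6059


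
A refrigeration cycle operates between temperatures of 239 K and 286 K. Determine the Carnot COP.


dT = 286 - 239 = 47 K
COP_carnot = T_cold / dT = 239 / 47
COP_carnot = 5.085

5.085


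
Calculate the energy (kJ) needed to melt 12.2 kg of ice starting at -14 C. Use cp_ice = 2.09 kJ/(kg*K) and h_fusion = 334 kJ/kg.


Sensible heat = cp * dT = 2.09 * 14 = 29.26 kJ/kg
Total per kg = 29.26 + 334 = 363.26 kJ/kg
Q = m * total = 12.2 * 363.26
Q = 4431.8 kJ

4431.8


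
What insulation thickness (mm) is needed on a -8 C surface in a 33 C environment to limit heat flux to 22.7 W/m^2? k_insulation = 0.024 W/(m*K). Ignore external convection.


dT = 33 - (-8) = 41 K
thickness = k * dT / q_max * 1000
thickness = 0.024 * 41 / 22.7 * 1000
thickness = 43.3 mm

43.3


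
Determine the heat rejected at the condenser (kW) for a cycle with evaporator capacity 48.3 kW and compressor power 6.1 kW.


Q_cond = Q_evap + W
Q_cond = 48.3 + 6.1
Q_cond = 54.4 kW

54.4


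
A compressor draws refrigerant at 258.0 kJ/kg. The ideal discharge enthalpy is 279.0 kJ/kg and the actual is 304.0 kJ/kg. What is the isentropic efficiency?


dh_ideal = 279.0 - 258.0 = 21.0 kJ/kg
dh_actual = 304.0 - 258.0 = 46.0 kJ/kg
eta_s = dh_ideal / dh_actual = 21.0 / 46.0
eta_s = 0.4565

0.4565


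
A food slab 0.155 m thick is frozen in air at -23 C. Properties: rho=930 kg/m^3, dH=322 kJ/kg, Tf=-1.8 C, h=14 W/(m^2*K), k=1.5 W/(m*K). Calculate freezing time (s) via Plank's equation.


dT = -1.8 - (-23) = 21.2 K
term1 = a/(2h) = 0.155/(2*14) = 0.005535714286
term2 = a^2/(8k) = 0.155^2/(8*1.5) = 0.002002083333
t = rho*dH*1000/dT * (term1 + term2)
t = 930*322*1000/21.2 * (0.005535714286 + 0.002002083333)
t = 106475 s

106475


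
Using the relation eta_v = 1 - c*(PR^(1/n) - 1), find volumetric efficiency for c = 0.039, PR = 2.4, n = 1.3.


PR^(1/n) = 2.4^(1/1.3) = 1.96096655
eta_v = 1 - 0.039 * (1.96096655 - 1)
eta_v = 0.9625

0.9625


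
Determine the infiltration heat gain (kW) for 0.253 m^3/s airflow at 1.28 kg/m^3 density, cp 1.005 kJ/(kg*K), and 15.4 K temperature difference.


Q = V_dot * rho * cp * dT
Q = 0.253 * 1.28 * 1.005 * 15.4
Q = 5.012 kW

5.012


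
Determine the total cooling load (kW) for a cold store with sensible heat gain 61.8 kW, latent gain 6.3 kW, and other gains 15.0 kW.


Q_total = Q_s + Q_l + Q_misc
Q_total = 61.8 + 6.3 + 15.0
Q_total = 83.1 kW

83.1


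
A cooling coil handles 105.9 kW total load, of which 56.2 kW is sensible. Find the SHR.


SHR = Q_sensible / Q_total
SHR = 56.2 / 105.9
SHR = 0.531

0.531


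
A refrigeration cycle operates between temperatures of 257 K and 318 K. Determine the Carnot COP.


dT = 318 - 257 = 61 K
COP_carnot = T_cold / dT = 257 / 61
COP_carnot = 4.213

4.213


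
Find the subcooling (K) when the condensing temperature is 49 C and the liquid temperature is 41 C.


Subcooling = T_cond - T_liquid
Subcooling = 49 - 41
Subcooling = 8 K

8


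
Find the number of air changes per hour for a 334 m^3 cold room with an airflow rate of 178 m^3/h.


ACH = flow / volume
ACH = 178 / 334
ACH = 0.533

0.533


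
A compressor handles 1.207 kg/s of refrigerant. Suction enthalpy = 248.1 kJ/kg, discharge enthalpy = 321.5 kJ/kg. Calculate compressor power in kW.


dh = 321.5 - 248.1 = 73.4 kJ/kg
W = m_dot * dh = 1.207 * 73.4 = 88.59 kW

88.59


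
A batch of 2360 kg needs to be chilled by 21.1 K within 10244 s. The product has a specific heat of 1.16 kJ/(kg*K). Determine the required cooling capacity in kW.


Q = m * cp * dT / t
Q = 2360 * 1.16 * 21.1 / 10244
Q = 5.639 kW

5.639


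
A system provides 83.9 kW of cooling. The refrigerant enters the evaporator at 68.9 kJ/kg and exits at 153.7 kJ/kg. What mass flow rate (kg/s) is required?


dh = 153.7 - 68.9 = 84.8 kJ/kg
m_dot = Q / dh = 83.9 / 84.8 = 0.9894 kg/s

0.9894


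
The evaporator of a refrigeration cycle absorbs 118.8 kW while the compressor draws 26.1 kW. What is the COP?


COP = Q_evap / W
COP = 118.8 / 26.1
COP = 4.552

4.552


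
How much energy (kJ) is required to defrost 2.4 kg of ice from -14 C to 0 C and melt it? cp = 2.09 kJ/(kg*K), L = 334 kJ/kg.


Sensible heat = cp * dT = 2.09 * 14 = 29.26 kJ/kg
Total per kg = 29.26 + 334 = 363.26 kJ/kg
Q = m * total = 2.4 * 363.26
Q = 871.8 kJ

871.8


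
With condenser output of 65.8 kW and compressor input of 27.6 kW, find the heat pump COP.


COP_hp = Q_cond / W
COP_hp = 65.8 / 27.6
COP_hp = 2.384

2.384


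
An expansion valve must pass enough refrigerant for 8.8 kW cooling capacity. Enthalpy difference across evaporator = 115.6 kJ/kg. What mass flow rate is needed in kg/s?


m_dot = Q / dh
m_dot = 8.8 / 115.6
m_dot = 0.0761 kg/s

0.0761


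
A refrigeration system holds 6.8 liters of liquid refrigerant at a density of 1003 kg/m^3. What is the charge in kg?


Charge = V * rho / 1000
Charge = 6.8 * 1003 / 1000
Charge = 6.82 kg

6.82


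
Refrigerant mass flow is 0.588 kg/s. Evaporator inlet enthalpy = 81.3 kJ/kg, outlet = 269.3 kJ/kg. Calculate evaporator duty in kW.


dh = 269.3 - 81.3 = 188.0 kJ/kg
Q_evap = m_dot * dh = 0.588 * 188.0
Q_evap = 110.54 kW

110.54


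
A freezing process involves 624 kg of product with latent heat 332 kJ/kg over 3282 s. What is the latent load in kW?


Q_lat = m * h_fg / t
Q_lat = 624 * 332 / 3282
Q_lat = 63.12 kW

63.12


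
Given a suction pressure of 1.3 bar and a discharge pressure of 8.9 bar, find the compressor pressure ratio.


PR = P_high / P_low
PR = 8.9 / 1.3
PR = 6.846

6.846


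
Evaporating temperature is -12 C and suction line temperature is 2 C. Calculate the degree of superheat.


Superheat = T_suction - T_evap
Superheat = 2 - (-12)
Superheat = 14 K

14


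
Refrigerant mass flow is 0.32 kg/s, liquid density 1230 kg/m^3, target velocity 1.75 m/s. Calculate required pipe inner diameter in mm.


A = m_dot / (rho * v) = 0.32 / (1230 * 1.75) = 0.0001486643438 m^2
d = sqrt(4*A/pi) * 1000
d = 13.8 mm

13.8


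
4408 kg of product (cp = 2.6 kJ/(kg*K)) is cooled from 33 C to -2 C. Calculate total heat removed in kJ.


dT = 33 - (-2) = 35 K
Q = m * cp * dT = 4408 * 2.6 * 35
Q = 401128 kJ

401128


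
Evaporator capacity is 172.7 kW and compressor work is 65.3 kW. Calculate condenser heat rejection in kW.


Q_cond = Q_evap + W
Q_cond = 172.7 + 65.3
Q_cond = 238.0 kW

238.0


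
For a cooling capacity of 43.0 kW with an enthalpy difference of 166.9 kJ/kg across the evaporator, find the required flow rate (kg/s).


m_dot = Q / dh
m_dot = 43.0 / 166.9
m_dot = 0.2576 kg/s

0.2576


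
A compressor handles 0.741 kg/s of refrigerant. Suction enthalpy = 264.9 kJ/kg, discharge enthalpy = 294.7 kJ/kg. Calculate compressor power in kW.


dh = 294.7 - 264.9 = 29.8 kJ/kg
W = m_dot * dh = 0.741 * 29.8 = 22.08 kW

22.08


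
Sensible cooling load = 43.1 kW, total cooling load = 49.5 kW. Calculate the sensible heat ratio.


SHR = Q_sensible / Q_total
SHR = 43.1 / 49.5
SHR = 0.871

0.871


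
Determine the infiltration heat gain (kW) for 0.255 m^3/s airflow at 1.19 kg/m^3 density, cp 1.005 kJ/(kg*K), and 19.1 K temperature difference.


Q = V_dot * rho * cp * dT
Q = 0.255 * 1.19 * 1.005 * 19.1
Q = 5.825 kW

5.825


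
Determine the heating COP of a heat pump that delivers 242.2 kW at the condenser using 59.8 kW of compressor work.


COP_hp = Q_cond / W
COP_hp = 242.2 / 59.8
COP_hp = 4.05

4.05


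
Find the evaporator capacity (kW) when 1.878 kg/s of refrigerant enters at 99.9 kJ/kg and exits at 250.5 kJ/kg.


dh = 250.5 - 99.9 = 150.6 kJ/kg
Q_evap = m_dot * dh = 1.878 * 150.6
Q_evap = 282.83 kW

282.83


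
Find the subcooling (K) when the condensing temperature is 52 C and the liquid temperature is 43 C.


Subcooling = T_cond - T_liquid
Subcooling = 52 - 43
Subcooling = 9 K

9


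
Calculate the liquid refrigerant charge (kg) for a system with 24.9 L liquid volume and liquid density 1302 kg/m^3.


Charge = V * rho / 1000
Charge = 24.9 * 1302 / 1000
Charge = 32.42 kg

32.42


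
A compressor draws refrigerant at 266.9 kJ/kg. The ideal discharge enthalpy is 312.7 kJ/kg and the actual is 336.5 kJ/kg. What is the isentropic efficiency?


dh_ideal = 312.7 - 266.9 = 45.8 kJ/kg
dh_actual = 336.5 - 266.9 = 69.6 kJ/kg
eta_s = dh_ideal / dh_actual = 45.8 / 69.6
eta_s = 0.658

0.658


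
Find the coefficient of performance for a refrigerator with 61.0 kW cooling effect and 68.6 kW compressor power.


COP = Q_evap / W
COP = 61.0 / 68.6
COP = 0.889

0.889


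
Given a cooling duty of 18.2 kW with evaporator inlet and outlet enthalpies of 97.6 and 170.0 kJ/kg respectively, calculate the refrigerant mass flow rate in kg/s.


dh = 170.0 - 97.6 = 72.4 kJ/kg
m_dot = Q / dh = 18.2 / 72.4 = 0.2514 kg/s

0.2514


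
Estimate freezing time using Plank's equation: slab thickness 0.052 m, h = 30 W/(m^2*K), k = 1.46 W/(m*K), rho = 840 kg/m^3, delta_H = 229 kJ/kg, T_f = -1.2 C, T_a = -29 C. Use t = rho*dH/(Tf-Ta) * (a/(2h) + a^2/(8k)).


dT = -1.2 - (-29) = 27.8 K
term1 = a/(2h) = 0.052/(2*30) = 0.0008666666667
term2 = a^2/(8k) = 0.052^2/(8*1.46) = 0.0002315068493
t = rho*dH*1000/dT * (term1 + term2)
t = 840*229*1000/27.8 * (0.0008666666667 + 0.0002315068493)
t = 7599 s

7599


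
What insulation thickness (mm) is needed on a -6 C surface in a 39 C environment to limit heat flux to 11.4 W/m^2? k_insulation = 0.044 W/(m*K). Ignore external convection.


dT = 39 - (-6) = 45 K
thickness = k * dT / q_max * 1000
thickness = 0.044 * 45 / 11.4 * 1000
thickness = 173.7 mm

173.7


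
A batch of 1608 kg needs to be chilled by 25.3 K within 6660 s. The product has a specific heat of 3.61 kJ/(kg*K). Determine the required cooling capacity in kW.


Q = m * cp * dT / t
Q = 1608 * 3.61 * 25.3 / 6660
Q = 22.052 kW

22.052


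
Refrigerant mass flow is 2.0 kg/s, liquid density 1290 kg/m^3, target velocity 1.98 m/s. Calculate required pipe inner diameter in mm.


A = m_dot / (rho * v) = 2.0 / (1290 * 1.98) = 0.0007830240388 m^2
d = sqrt(4*A/pi) * 1000
d = 31.6 mm

31.6


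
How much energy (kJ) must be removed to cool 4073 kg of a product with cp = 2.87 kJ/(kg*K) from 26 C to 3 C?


dT = 26 - (3) = 23 K
Q = m * cp * dT = 4073 * 2.87 * 23
Q = 268859 kJ

268859


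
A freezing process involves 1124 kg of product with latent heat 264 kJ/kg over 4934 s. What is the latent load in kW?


Q_lat = m * h_fg / t
Q_lat = 1124 * 264 / 4934
Q_lat = 60.14 kW

60.14


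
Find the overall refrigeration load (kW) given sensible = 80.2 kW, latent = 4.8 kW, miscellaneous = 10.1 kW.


Q_total = Q_s + Q_l + Q_misc
Q_total = 80.2 + 4.8 + 10.1
Q_total = 95.1 kW

95.1


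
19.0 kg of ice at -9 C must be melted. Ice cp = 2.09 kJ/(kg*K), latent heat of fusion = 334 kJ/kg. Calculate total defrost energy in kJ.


Sensible heat = cp * dT = 2.09 * 9 = 18.81 kJ/kg
Total per kg = 18.81 + 334 = 352.81 kJ/kg
Q = m * total = 19.0 * 352.81
Q = 6703.4 kJ

6703.4


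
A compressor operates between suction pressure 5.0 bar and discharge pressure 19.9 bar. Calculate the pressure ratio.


PR = P_high / P_low
PR = 19.9 / 5.0
PR = 3.98

3.98


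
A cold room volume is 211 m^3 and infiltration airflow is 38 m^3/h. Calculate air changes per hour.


ACH = flow / volume
ACH = 38 / 211
ACH = 0.18

0.18


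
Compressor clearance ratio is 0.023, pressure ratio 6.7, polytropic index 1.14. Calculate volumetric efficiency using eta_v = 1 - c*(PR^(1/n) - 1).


PR^(1/n) = 6.7^(1/1.14) = 5.30428707
eta_v = 1 - 0.023 * (5.30428707 - 1)
eta_v = 0.901

0.901


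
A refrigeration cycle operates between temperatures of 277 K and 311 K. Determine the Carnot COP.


dT = 311 - 277 = 34 K
COP_carnot = T_cold / dT = 277 / 34
COP_carnot = 8.147

8.147


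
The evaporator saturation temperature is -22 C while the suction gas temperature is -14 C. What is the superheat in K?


Superheat = T_suction - T_evap
Superheat = -14 - (-22)
Superheat = 8 K

8


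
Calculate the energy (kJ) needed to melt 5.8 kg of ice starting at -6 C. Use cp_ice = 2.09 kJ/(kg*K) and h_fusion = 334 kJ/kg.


Sensible heat = cp * dT = 2.09 * 6 = 12.54 kJ/kg
Total per kg = 12.54 + 334 = 346.54 kJ/kg
Q = m * total = 5.8 * 346.54
Q = 2009.9 kJ

2009.9


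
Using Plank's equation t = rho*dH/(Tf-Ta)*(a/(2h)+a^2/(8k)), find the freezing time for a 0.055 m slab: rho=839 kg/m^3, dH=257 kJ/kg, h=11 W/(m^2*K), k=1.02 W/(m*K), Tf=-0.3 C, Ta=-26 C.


dT = -0.3 - (-26) = 25.7 K
term1 = a/(2h) = 0.055/(2*11) = 0.0025
term2 = a^2/(8k) = 0.055^2/(8*1.02) = 0.0003707107843
t = rho*dH*1000/dT * (term1 + term2)
t = 839*257*1000/25.7 * (0.0025 + 0.0003707107843)
t = 24085 s

24085


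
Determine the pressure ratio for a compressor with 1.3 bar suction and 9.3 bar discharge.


PR = P_high / P_low
PR = 9.3 / 1.3
PR = 7.154

7.154


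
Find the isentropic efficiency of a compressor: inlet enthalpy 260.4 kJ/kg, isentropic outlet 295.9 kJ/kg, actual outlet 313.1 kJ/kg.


dh_ideal = 295.9 - 260.4 = 35.5 kJ/kg
dh_actual = 313.1 - 260.4 = 52.7 kJ/kg
eta_s = dh_ideal / dh_actual = 35.5 / 52.7
eta_s = 0.6736

0.6736


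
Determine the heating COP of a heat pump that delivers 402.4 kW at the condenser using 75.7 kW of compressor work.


COP_hp = Q_cond / W
COP_hp = 402.4 / 75.7
COP_hp = 5.316

5.316


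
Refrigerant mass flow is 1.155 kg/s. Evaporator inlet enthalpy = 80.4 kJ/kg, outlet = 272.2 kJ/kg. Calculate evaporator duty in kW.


dh = 272.2 - 80.4 = 191.8 kJ/kg
Q_evap = m_dot * dh = 1.155 * 191.8
Q_evap = 221.53 kW

221.53


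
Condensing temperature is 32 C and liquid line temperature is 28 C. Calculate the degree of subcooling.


Subcooling = T_cond - T_liquid
Subcooling = 32 - 28
Subcooling = 4 K

4


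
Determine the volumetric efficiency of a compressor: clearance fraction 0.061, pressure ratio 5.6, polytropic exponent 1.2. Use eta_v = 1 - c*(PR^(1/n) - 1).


PR^(1/n) = 5.6^(1/1.2) = 4.20232873
eta_v = 1 - 0.061 * (4.20232873 - 1)
eta_v = 0.8047

0.8047


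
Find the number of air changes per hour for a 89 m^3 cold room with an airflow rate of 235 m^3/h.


ACH = flow / volume
ACH = 235 / 89
ACH = 2.64

2.64


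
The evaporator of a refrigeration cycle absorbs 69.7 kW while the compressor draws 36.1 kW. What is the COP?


COP = Q_evap / W
COP = 69.7 / 36.1
COP = 1.931

1.931


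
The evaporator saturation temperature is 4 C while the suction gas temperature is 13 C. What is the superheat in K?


Superheat = T_suction - T_evap
Superheat = 13 - (4)
Superheat = 9 K

9


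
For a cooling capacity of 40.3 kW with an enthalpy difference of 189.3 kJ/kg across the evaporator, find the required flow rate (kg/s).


m_dot = Q / dh
m_dot = 40.3 / 189.3
m_dot = 0.2129 kg/s

0.2129
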